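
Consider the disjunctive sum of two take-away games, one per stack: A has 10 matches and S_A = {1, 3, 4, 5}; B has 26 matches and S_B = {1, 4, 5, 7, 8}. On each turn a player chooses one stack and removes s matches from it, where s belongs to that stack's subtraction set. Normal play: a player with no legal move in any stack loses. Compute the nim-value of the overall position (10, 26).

Stack A, S = {1, 3, 4, 5}:
n :  0  1  2  3  4  5  6  7  8  9 10
G :  0  1  0  1  2  3  2  3  0  1  0
G_A(10) = 0.
Stack B, S = {1, 4, 5, 7, 8}:
G(0) = 0
G(1) = mex{0} = 1
G(2) = mex{1} = 0
G(3) = mex{0} = 1
G(4) = mex{1,0} = 2
G(5) = mex{2,1,0} = 3
G(6) = mex{3,0,1} = 2
G(7) = mex{2,1,0,0} = 3
G(8) = mex{3,2,1,1,0} = 4
G(9) = mex{4,3,2,0,1} = 5
G(10) = mex{5,2,3,1,0} = 4
G(11) = mex{4,3,2,2,1} = 0
G(12) = mex{0,4,3,3,2} = 1
G(13) = mex{1,5,4,2,3} = 0
G(14) = mex{0,4,5,3,2} = 1
G(15) = mex{1,0,4,4,3} = 2
G(16) = mex{2,1,0,5,4} = 3
G(17) = mex{3,0,1,4,5} = 2
G(18) = mex{2,1,0,0,4} = 3
G(19) = mex{3,2,1,1,0} = 4
G(20) = mex{4,3,2,0,1} = 5
G(21) = mex{5,2,3,1,0} = 4
G(22) = mex{4,3,2,2,1} = 0
G(23) = mex{0,4,3,3,2} = 1
G(24) = mex{1,5,4,2,3} = 0
G(25) = mex{0,4,5,3,2} = 1
G(26) = mex{1,0,4,4,3} = 2
G_B(26) = 2.
Combined Grundy value = 0 ⊕ 2 = 2.

2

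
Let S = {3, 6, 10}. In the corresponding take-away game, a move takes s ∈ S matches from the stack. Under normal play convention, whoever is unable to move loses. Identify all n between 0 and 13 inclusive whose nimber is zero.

0, 1, 2, 9, 13

n :  0  1  2  3  4  5  6  7  8  9 10 11 12 13
G :  0  0  0  1  1  1  2  2  2  0  3  3  1  0
P-positions are exactly the n with G(n) = 0.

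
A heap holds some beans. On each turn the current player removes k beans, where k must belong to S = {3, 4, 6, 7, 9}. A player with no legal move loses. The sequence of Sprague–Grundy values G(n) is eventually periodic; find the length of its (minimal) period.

12

G(0) = 0
G(1) = mex{} = 0
G(2) = mex{} = 0
G(3) = mex{0} = 1
G(4) = mex{0,0} = 1
G(5) = mex{0,0} = 1
G(6) = mex{1,0,0} = 2
G(7) = mex{1,1,0,0} = 2
G(8) = mex{1,1,0,0} = 2
G(9) = mex{2,1,1,0,0} = 3
G(10) = mex{2,2,1,1,0} = 3
G(11) = mex{2,2,1,1,0} = 3
G(12) = mex{3,2,2,1,1} = 0
G(13) = mex{3,3,2,2,1} = 0
G(14) = mex{3,3,2,2,1} = 0
G(15) = mex{0,3,3,2,2} = 1
G(16) = mex{0,0,3,3,2} = 1
G(17) = mex{0,0,3,3,2} = 1
G(18) = mex{1,0,0,3,3} = 2
G(19) = mex{1,1,0,0,3} = 2
G(20) = mex{1,1,0,0,3} = 2
G(21) = mex{2,1,1,0,0} = 3
G(22) = mex{2,2,1,1,0} = 3
G(23) = mex{2,2,1,1,0} = 3
G(24) = mex{3,2,2,1,1} = 0
G(25) = mex{3,3,2,2,1} = 0
G(n+12) = G(n) holds for n = 0,…,8 (a full window of length max(S) = 9), so the sequence is purely periodic with period 12.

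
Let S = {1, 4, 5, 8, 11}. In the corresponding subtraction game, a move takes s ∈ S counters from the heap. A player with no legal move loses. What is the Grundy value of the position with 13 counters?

1

G(0) = 0
G(1) = mex{0} = 1
G(2) = mex{1} = 0
G(3) = mex{0} = 1
G(4) = mex{1,0} = 2
G(5) = mex{2,1,0} = 3
G(6) = mex{3,0,1} = 2
G(7) = mex{2,1,0} = 3
G(8) = mex{3,2,1,0} = 4
G(9) = mex{4,3,2,1} = 0
G(10) = mex{0,2,3,0} = 1
G(11) = mex{1,3,2,1,0} = 4
G(12) = mex{4,4,3,2,1} = 0
G(13) = mex{0,0,4,3,0} = 1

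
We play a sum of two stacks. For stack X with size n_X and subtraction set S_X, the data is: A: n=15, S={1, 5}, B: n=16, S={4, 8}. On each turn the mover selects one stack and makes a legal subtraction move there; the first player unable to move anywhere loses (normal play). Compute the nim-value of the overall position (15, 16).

Stack A, S = {1, 5}:
G(0) = 0
G(1) = mex{0} = 1
G(2) = mex{1} = 0
G(3) = mex{0} = 1
G(4) = mex{1} = 0
G(5) = mex{0,0} = 1
G(6) = mex{1,1} = 0
G(7) = mex{0,0} = 1
G(8) = mex{1,1} = 0
G(9) = mex{0,0} = 1
G(10) = mex{1,1} = 0
G(11) = mex{0,0} = 1
G(12) = mex{1,1} = 0
G(13) = mex{0,0} = 1
G(14) = mex{1,1} = 0
G(15) = mex{0,0} = 1
G_A(15) = 1.
Stack B, S = {4, 8}:
G(0) = 0
G(1) = mex{} = 0
G(2) = mex{} = 0
G(3) = mex{} = 0
G(4) = mex{0} = 1
G(5) = mex{0} = 1
G(6) = mex{0} = 1
G(7) = mex{0} = 1
G(8) = mex{1,0} = 2
G(9) = mex{1,0} = 2
G(10) = mex{1,0} = 2
G(11) = mex{1,0} = 2
G(12) = mex{2,1} = 0
G(13) = mex{2,1} = 0
G(14) = mex{2,1} = 0
G(15) = mex{2,1} = 0
G(16) = mex{0,2} = 1
G_B(16) = 1.
Combined Grundy value = 1 ⊕ 1 = 0.

0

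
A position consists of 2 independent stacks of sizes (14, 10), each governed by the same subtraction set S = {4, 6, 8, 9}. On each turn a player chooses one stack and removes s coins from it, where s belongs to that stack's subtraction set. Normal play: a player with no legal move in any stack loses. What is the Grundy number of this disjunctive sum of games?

All stacks use S = {4, 6, 8, 9}:
G(0) = 0
G(1) = mex{} = 0
G(2) = mex{} = 0
G(3) = mex{} = 0
G(4) = mex{0} = 1
G(5) = mex{0} = 1
G(6) = mex{0,0} = 1
G(7) = mex{0,0} = 1
G(8) = mex{1,0,0} = 2
G(9) = mex{1,0,0,0} = 2
G(10) = mex{1,1,0,0} = 2
G(11) = mex{1,1,0,0} = 2
G(12) = mex{2,1,1,0} = 3
G(13) = mex{2,1,1,1} = 0
G(14) = mex{2,2,1,1} = 0
Stack A: G(14) = 0.
Stack B: G(10) = 2.
Combined Grundy value = 0 ⊕ 2 = 2.

2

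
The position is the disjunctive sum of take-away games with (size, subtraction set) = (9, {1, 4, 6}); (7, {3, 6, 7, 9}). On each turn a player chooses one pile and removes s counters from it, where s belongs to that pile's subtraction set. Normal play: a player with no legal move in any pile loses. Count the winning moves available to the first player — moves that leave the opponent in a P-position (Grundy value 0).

0

Pile A, S = {1, 4, 6}:
n : 0 1 2 3 4 5 6 7 8 9
G : 0 1 0 1 2 0 1 0 1 2
G_A(9) = 2.
Pile B, S = {3, 6, 7, 9}:
G(0) = 0
G(1) = mex{} = 0
G(2) = mex{} = 0
G(3) = mex{0} = 1
G(4) = mex{0} = 1
G(5) = mex{0} = 1
G(6) = mex{1,0} = 2
G(7) = mex{1,0,0} = 2
G_B(7) = 2.
Combined Grundy value = 2 ⊕ 2 = 0.
A winning move leaves total XOR = 0, i.e. changes one component's Grundy value g to g ⊕ X where X is the current total.
Pile A: target g' = 2⊕0 = 2, but every legal move changes the Grundy value (mex property), so 0 moves.
Pile B: target g' = 2⊕0 = 2, but every legal move changes the Grundy value (mex property), so 0 moves.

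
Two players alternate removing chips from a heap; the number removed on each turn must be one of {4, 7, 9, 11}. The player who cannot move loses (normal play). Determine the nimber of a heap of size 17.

0

G(0) = 0
G(1) = mex{} = 0
G(2) = mex{} = 0
G(3) = mex{} = 0
G(4) = mex{0} = 1
G(5) = mex{0} = 1
G(6) = mex{0} = 1
G(7) = mex{0,0} = 1
G(8) = mex{1,0} = 2
G(9) = mex{1,0,0} = 2
G(10) = mex{1,0,0} = 2
G(11) = mex{1,1,0,0} = 2
G(12) = mex{2,1,0,0} = 3
G(13) = mex{2,1,1,0} = 3
G(14) = mex{2,1,1,0} = 3
G(15) = mex{2,2,1,1} = 0
G(16) = mex{3,2,1,1} = 0
G(17) = mex{3,2,2,1} = 0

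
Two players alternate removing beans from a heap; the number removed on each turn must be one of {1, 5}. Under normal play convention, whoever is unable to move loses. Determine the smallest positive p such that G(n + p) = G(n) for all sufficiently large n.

G(0) = 0
G(1) = mex{0} = 1
G(2) = mex{1} = 0
G(3) = mex{0} = 1
G(4) = mex{1} = 0
G(5) = mex{0,0} = 1
G(6) = mex{1,1} = 0
G(7) = mex{0,0} = 1
G(8) = mex{1,1} = 0
G(9) = mex{0,0} = 1
G(10) = mex{1,1} = 0
G(11) = mex{0,0} = 1
G(12) = mex{1,1} = 0
G(13) = mex{0,0} = 1
G(14) = mex{1,1} = 0
G(n+2) = G(n) holds for n = 0,…,4 (a full window of length max(S) = 5), so the sequence is purely periodic with period 2.

2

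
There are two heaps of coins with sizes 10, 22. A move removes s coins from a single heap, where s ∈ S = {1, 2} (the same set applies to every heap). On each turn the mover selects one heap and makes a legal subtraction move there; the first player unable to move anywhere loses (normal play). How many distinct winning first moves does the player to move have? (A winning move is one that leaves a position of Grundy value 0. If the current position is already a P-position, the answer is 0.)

0

All heaps use S = {1, 2}:
n :  0  1  2  3  4  5  6  7  8  9 10 11 12 13 14 15 16 17 18 19 20 21 22
G :  0  1  2  0  1  2  0  1  2  0  1  2  0  1  2  0  1  2  0  1  2  0  1
Heap A: G(10) = 1.
Heap B: G(22) = 1.
Combined Grundy value = 1 ⊕ 1 = 0.
A winning move leaves total XOR = 0, i.e. changes one component's Grundy value g to g ⊕ X where X is the current total.
Heap A: target g' = 1⊕0 = 1, but every legal move changes the Grundy value (mex property), so 0 moves.
Heap B: target g' = 1⊕0 = 1, but every legal move changes the Grundy value (mex property), so 0 moves.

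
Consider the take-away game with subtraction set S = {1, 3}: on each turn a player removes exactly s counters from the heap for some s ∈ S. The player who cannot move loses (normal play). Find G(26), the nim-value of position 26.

0

G(0) = 0
G(1) = mex{0} = 1
G(2) = mex{1} = 0
G(3) = mex{0,0} = 1
G(4) = mex{1,1} = 0
G(5) = mex{0,0} = 1
G(6) = mex{1,1} = 0
G(7) = mex{0,0} = 1
G(8) = mex{1,1} = 0
G(9) = mex{0,0} = 1
G(10) = mex{1,1} = 0
G(11) = mex{0,0} = 1
G(12) = mex{1,1} = 0
G(13) = mex{0,0} = 1
G(14) = mex{1,1} = 0
G(15) = mex{0,0} = 1
G(16) = mex{1,1} = 0
G(17) = mex{0,0} = 1
G(18) = mex{1,1} = 0
G(19) = mex{0,0} = 1
G(20) = mex{1,1} = 0
G(21) = mex{0,0} = 1
G(22) = mex{1,1} = 0
G(23) = mex{0,0} = 1
G(24) = mex{1,1} = 0
G(25) = mex{0,0} = 1
G(26) = mex{1,1} = 0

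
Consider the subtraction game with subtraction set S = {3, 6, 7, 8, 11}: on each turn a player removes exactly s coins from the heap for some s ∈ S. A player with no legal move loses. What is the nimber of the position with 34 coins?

2

G(0) = 0
G(1) = mex{} = 0
G(2) = mex{} = 0
G(3) = mex{0} = 1
G(4) = mex{0} = 1
G(5) = mex{0} = 1
G(6) = mex{1,0} = 2
G(7) = mex{1,0,0} = 2
G(8) = mex{1,0,0,0} = 2
G(9) = mex{2,1,0,0} = 3
G(10) = mex{2,1,1,0} = 3
G(11) = mex{2,1,1,1,0} = 3
G(12) = mex{3,2,1,1,0} = 4
G(13) = mex{3,2,2,1,0} = 4
G(14) = mex{3,2,2,2,1} = 0
G(15) = mex{4,3,2,2,1} = 0
G(16) = mex{4,3,3,2,1} = 0
G(17) = mex{0,3,3,3,2} = 1
G(18) = mex{0,4,3,3,2} = 1
G(19) = mex{0,4,4,3,2} = 1
G(20) = mex{1,0,4,4,3} = 2
G(21) = mex{1,0,0,4,3} = 2
G(22) = mex{1,0,0,0,3} = 2
G(23) = mex{2,1,0,0,4} = 3
G(24) = mex{2,1,1,0,4} = 3
G(25) = mex{2,1,1,1,0} = 3
G(26) = mex{3,2,1,1,0} = 4
G(27) = mex{3,2,2,1,0} = 4
G(28) = mex{3,2,2,2,1} = 0
G(29) = mex{4,3,2,2,1} = 0
G(30) = mex{4,3,3,2,1} = 0
G(31) = mex{0,3,3,3,2} = 1
G(32) = mex{0,4,3,3,2} = 1
G(33) = mex{0,4,4,3,2} = 1
G(34) = mex{1,0,4,4,3} = 2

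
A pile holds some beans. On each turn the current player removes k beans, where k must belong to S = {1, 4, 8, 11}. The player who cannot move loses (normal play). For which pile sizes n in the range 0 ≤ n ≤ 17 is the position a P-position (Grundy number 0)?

0, 2, 5, 7, 12, 14, 17

n :  0  1  2  3  4  5  6  7  8  9 10 11 12 13 14 15 16 17
G :  0  1  0  1  2  0  1  0  1  2  3  2  0  1  0  1  2  0
P-positions are exactly the n with G(n) = 0.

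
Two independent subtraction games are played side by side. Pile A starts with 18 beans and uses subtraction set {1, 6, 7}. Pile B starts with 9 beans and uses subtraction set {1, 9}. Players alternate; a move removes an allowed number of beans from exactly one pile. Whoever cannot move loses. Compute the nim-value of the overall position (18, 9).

Pile A, S = {1, 6, 7}:
n :  0  1  2  3  4  5  6  7  8  9 10 11 12 13 14 15 16 17 18
G :  0  1  0  1  0  1  2  3  2  3  2  3  0  1  0  1  0  1  2
G_A(18) = 2.
Pile B, S = {1, 9}:
G(0) = 0
G(1) = mex{0} = 1
G(2) = mex{1} = 0
G(3) = mex{0} = 1
G(4) = mex{1} = 0
G(5) = mex{0} = 1
G(6) = mex{1} = 0
G(7) = mex{0} = 1
G(8) = mex{1} = 0
G(9) = mex{0,0} = 1
G_B(9) = 1.
Combined Grundy value = 2 ⊕ 1 = 3.

3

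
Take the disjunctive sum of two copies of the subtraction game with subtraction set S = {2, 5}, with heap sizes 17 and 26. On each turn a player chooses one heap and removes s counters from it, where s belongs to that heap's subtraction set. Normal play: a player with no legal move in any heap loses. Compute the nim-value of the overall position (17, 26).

All heaps use S = {2, 5}:
n :  0  1  2  3  4  5  6  7  8  9 10 11 12 13 14 15 16 17 18 19 20 21 22 23 24 25 26
G :  0  0  1  1  0  2  1  0  0  1  1  0  2  1  0  0  1  1  0  2  1  0  0  1  1  0  2
Heap A: G(17) = 1.
Heap B: G(26) = 2.
Combined Grundy value = 1 ⊕ 2 = 3.

3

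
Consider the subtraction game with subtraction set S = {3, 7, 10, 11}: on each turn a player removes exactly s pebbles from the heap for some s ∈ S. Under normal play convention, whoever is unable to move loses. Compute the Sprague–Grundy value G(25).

2

G(0) = 0
G(1) = mex{} = 0
G(2) = mex{} = 0
G(3) = mex{0} = 1
G(4) = mex{0} = 1
G(5) = mex{0} = 1
G(6) = mex{1} = 0
G(7) = mex{1,0} = 2
G(8) = mex{1,0} = 2
G(9) = mex{0,0} = 1
G(10) = mex{2,1,0} = 3
G(11) = mex{2,1,0,0} = 3
G(12) = mex{1,1,0,0} = 2
G(13) = mex{3,0,1,0} = 2
G(14) = mex{3,2,1,1} = 0
G(15) = mex{2,2,1,1} = 0
G(16) = mex{2,1,0,1} = 3
G(17) = mex{0,3,2,0} = 1
G(18) = mex{0,3,2,2} = 1
G(19) = mex{3,2,1,2} = 0
G(20) = mex{1,2,3,1} = 0
G(21) = mex{1,0,3,3} = 2
G(22) = mex{0,0,2,3} = 1
G(23) = mex{0,3,2,2} = 1
G(24) = mex{2,1,0,2} = 3
G(25) = mex{1,1,0,0} = 2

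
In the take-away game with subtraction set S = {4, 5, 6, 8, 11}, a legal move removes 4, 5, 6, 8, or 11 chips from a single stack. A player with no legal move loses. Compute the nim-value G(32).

0

n :  0  1  2  3  4  5  6  7  8  9 10 11 12 13 14 15 16 17 18 19 20 21 22 23 24 25 26 27 28 29 30 31 32
G :  0  0  0  0  1  1  1  1  2  2  2  2  3  3  3  0  0  0  0  1  1  1  1  2  2  2  2  3  3  3  0  0  0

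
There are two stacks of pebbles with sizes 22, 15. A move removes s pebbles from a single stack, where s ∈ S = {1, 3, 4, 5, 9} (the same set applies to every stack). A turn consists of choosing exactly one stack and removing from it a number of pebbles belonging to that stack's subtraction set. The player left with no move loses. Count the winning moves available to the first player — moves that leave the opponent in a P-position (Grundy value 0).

All stacks use S = {1, 3, 4, 5, 9}:
G(0) = 0
G(1) = mex{0} = 1
G(2) = mex{1} = 0
G(3) = mex{0,0} = 1
G(4) = mex{1,1,0} = 2
G(5) = mex{2,0,1,0} = 3
G(6) = mex{3,1,0,1} = 2
G(7) = mex{2,2,1,0} = 3
G(8) = mex{3,3,2,1} = 0
G(9) = mex{0,2,3,2,0} = 1
G(10) = mex{1,3,2,3,1} = 0
G(11) = mex{0,0,3,2,0} = 1
G(12) = mex{1,1,0,3,1} = 2
G(13) = mex{2,0,1,0,2} = 3
G(14) = mex{3,1,0,1,3} = 2
G(15) = mex{2,2,1,0,2} = 3
G(16) = mex{3,3,2,1,3} = 0
G(17) = mex{0,2,3,2,0} = 1
G(18) = mex{1,3,2,3,1} = 0
G(19) = mex{0,0,3,2,0} = 1
G(20) = mex{1,1,0,3,1} = 2
G(21) = mex{2,0,1,0,2} = 3
G(22) = mex{3,1,0,1,3} = 2
Stack A: G(22) = 2.
Stack B: G(15) = 3.
Combined Grundy value = 2 ⊕ 3 = 1.
A winning move leaves total XOR = 0, i.e. changes one component's Grundy value g to g ⊕ X where X is the current total.
Stack A: need g' = 2⊕1 = 3. Options: 22−1→G=3, 22−3→G=1, 22−4→G=0, 22−5→G=1, 22−9→G=3. Hits: 2.
Stack B: need g' = 3⊕1 = 2. Options: 15−1→G=2, 15−3→G=2, 15−4→G=1, 15−5→G=0, 15−9→G=2. Hits: 3.

5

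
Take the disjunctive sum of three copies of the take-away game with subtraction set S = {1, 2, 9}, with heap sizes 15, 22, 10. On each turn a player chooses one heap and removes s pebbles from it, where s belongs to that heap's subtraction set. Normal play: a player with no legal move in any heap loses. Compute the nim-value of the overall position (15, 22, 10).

All heaps use S = {1, 2, 9}:
n :  0  1  2  3  4  5  6  7  8  9 10 11 12 13 14 15 16 17 18 19 20 21 22
G :  0  1  2  0  1  2  0  1  2  3  0  1  2  0  1  2  0  1  2  3  0  1  2
Heap A: G(15) = 2.
Heap B: G(22) = 2.
Heap C: G(10) = 0.
Combined Grundy value = 2 ⊕ 2 ⊕ 0 = 0.

0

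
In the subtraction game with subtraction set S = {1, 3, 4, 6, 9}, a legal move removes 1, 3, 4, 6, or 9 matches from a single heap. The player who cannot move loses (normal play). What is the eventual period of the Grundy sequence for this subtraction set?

n :  0  1  2  3  4  5  6  7  8  9 10 11 12 13 14 15 16 17 18 19 20 21 22 23 24 25
G :  0  1  0  1  2  3  2  0  1  4  3  2  0  1  0  1  2  3  2  0  1  4  3  2  0  1
G(n+12) = G(n) holds for n = 0,…,8 (a full window of length max(S) = 9), so the sequence is purely periodic with period 12.

12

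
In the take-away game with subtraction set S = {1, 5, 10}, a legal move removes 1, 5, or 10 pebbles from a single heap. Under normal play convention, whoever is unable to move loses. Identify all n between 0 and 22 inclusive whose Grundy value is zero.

0, 2, 4, 6, 8, 15, 17, 19, 21

G(0) = 0
G(1) = mex{0} = 1
G(2) = mex{1} = 0
G(3) = mex{0} = 1
G(4) = mex{1} = 0
G(5) = mex{0,0} = 1
G(6) = mex{1,1} = 0
G(7) = mex{0,0} = 1
G(8) = mex{1,1} = 0
G(9) = mex{0,0} = 1
G(10) = mex{1,1,0} = 2
G(11) = mex{2,0,1} = 3
G(12) = mex{3,1,0} = 2
G(13) = mex{2,0,1} = 3
G(14) = mex{3,1,0} = 2
G(15) = mex{2,2,1} = 0
G(16) = mex{0,3,0} = 1
G(17) = mex{1,2,1} = 0
G(18) = mex{0,3,0} = 1
G(19) = mex{1,2,1} = 0
G(20) = mex{0,0,2} = 1
G(21) = mex{1,1,3} = 0
G(22) = mex{0,0,2} = 1
P-positions are exactly the n with G(n) = 0.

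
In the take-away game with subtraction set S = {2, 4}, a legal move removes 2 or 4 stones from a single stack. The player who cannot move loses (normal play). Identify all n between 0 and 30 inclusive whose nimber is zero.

G(0) = 0
G(1) = mex{} = 0
G(2) = mex{0} = 1
G(3) = mex{0} = 1
G(4) = mex{1,0} = 2
G(5) = mex{1,0} = 2
G(6) = mex{2,1} = 0
G(7) = mex{2,1} = 0
G(8) = mex{0,2} = 1
G(9) = mex{0,2} = 1
G(10) = mex{1,0} = 2
G(11) = mex{1,0} = 2
G(12) = mex{2,1} = 0
G(13) = mex{2,1} = 0
G(14) = mex{0,2} = 1
G(15) = mex{0,2} = 1
G(16) = mex{1,0} = 2
G(17) = mex{1,0} = 2
G(18) = mex{2,1} = 0
G(19) = mex{2,1} = 0
G(20) = mex{0,2} = 1
G(21) = mex{0,2} = 1
G(22) = mex{1,0} = 2
G(23) = mex{1,0} = 2
G(24) = mex{2,1} = 0
G(25) = mex{2,1} = 0
G(26) = mex{0,2} = 1
G(27) = mex{0,2} = 1
G(28) = mex{1,0} = 2
G(29) = mex{1,0} = 2
G(30) = mex{2,1} = 0
P-positions are exactly the n with G(n) = 0.

0, 1, 6, 7, 12, 13, 18, 19, 24, 25, 30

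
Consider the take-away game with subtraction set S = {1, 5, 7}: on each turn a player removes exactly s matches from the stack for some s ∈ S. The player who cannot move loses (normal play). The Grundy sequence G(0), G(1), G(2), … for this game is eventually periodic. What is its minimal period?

2

G(0) = 0
G(1) = mex{0} = 1
G(2) = mex{1} = 0
G(3) = mex{0} = 1
G(4) = mex{1} = 0
G(5) = mex{0,0} = 1
G(6) = mex{1,1} = 0
G(7) = mex{0,0,0} = 1
G(8) = mex{1,1,1} = 0
G(9) = mex{0,0,0} = 1
G(10) = mex{1,1,1} = 0
G(11) = mex{0,0,0} = 1
G(12) = mex{1,1,1} = 0
G(13) = mex{0,0,0} = 1
G(14) = mex{1,1,1} = 0
G(n+2) = G(n) holds for n = 0,…,6 (a full window of length max(S) = 7), so the sequence is purely periodic with period 2.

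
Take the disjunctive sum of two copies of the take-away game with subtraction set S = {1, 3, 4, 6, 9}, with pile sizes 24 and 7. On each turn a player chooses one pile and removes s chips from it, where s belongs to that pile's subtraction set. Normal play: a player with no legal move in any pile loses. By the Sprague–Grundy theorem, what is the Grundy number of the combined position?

All piles use S = {1, 3, 4, 6, 9}:
n :  0  1  2  3  4  5  6  7  8  9 10 11 12 13 14 15 16 17 18 19 20 21 22 23 24
G :  0  1  0  1  2  3  2  0  1  4  3  2  0  1  0  1  2  3  2  0  1  4  3  2  0
Pile A: G(24) = 0.
Pile B: G(7) = 0.
Combined Grundy value = 0 ⊕ 0 = 0.

0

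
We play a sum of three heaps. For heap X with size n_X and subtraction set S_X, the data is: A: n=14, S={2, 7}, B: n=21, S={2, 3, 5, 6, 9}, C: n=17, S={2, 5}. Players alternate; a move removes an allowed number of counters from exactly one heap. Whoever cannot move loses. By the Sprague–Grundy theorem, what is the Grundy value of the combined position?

2

Heap A, S = {2, 7}:
n :  0  1  2  3  4  5  6  7  8  9 10 11 12 13 14
G :  0  0  1  1  0  0  1  1  2  0  0  1  1  0  0
G_A(14) = 0.
Heap B, S = {2, 3, 5, 6, 9}:
G(0) = 0
G(1) = mex{} = 0
G(2) = mex{0} = 1
G(3) = mex{0,0} = 1
G(4) = mex{1,0} = 2
G(5) = mex{1,1,0} = 2
G(6) = mex{2,1,0,0} = 3
G(7) = mex{2,2,1,0} = 3
G(8) = mex{3,2,1,1} = 0
G(9) = mex{3,3,2,1,0} = 4
G(10) = mex{0,3,2,2,0} = 1
G(11) = mex{4,0,3,2,1} = 5
G(12) = mex{1,4,3,3,1} = 0
G(13) = mex{5,1,0,3,2} = 4
G(14) = mex{0,5,4,0,2} = 1
G(15) = mex{4,0,1,4,3} = 2
G(16) = mex{1,4,5,1,3} = 0
G(17) = mex{2,1,0,5,0} = 3
G(18) = mex{0,2,4,0,4} = 1
G(19) = mex{3,0,1,4,1} = 2
G(20) = mex{1,3,2,1,5} = 0
G(21) = mex{2,1,0,2,0} = 3
G_B(21) = 3.
Heap C, S = {2, 5}:
G(0) = 0
G(1) = mex{} = 0
G(2) = mex{0} = 1
G(3) = mex{0} = 1
G(4) = mex{1} = 0
G(5) = mex{1,0} = 2
G(6) = mex{0,0} = 1
G(7) = mex{2,1} = 0
G(8) = mex{1,1} = 0
G(9) = mex{0,0} = 1
G(10) = mex{0,2} = 1
G(11) = mex{1,1} = 0
G(12) = mex{1,0} = 2
G(13) = mex{0,0} = 1
G(14) = mex{2,1} = 0
G(15) = mex{1,1} = 0
G(16) = mex{0,0} = 1
G(17) = mex{0,2} = 1
G_C(17) = 1.
Combined Grundy value = 0 ⊕ 3 ⊕ 1 = 2.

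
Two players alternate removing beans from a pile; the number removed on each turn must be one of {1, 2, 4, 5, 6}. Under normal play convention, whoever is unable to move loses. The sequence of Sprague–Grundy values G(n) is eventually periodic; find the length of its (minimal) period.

n :  0  1  2  3  4  5  6  7  8  9 10 11 12 13 14 15 16 17 18 19 20 21
G :  0  1  2  0  1  2  3  4  5  3  0  1  2  0  1  2  3  4  5  3  0  1
G(n+10) = G(n) holds for n = 0,…,5 (a full window of length max(S) = 6), so the sequence is purely periodic with period 10.

10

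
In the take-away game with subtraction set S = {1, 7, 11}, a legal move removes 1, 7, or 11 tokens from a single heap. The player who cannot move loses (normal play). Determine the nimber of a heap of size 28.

0

n :  0  1  2  3  4  5  6  7  8  9 10 11 12 13 14 15 16 17 18 19 20 21 22 23 24 25 26 27 28
G :  0  1  0  1  0  1  0  1  0  1  0  1  0  1  0  1  0  1  0  1  0  1  0  1  0  1  0  1  0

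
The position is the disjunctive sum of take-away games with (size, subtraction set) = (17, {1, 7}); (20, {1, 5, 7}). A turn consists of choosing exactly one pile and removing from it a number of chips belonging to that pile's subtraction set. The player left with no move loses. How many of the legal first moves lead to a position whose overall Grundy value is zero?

Pile A, S = {1, 7}:
G(0) = 0
G(1) = mex{0} = 1
G(2) = mex{1} = 0
G(3) = mex{0} = 1
G(4) = mex{1} = 0
G(5) = mex{0} = 1
G(6) = mex{1} = 0
G(7) = mex{0,0} = 1
G(8) = mex{1,1} = 0
G(9) = mex{0,0} = 1
G(10) = mex{1,1} = 0
G(11) = mex{0,0} = 1
G(12) = mex{1,1} = 0
G(13) = mex{0,0} = 1
G(14) = mex{1,1} = 0
G(15) = mex{0,0} = 1
G(16) = mex{1,1} = 0
G(17) = mex{0,0} = 1
G_A(17) = 1.
Pile B, S = {1, 5, 7}:
n :  0  1  2  3  4  5  6  7  8  9 10 11 12 13 14 15 16 17 18 19 20
G :  0  1  0  1  0  1  0  1  0  1  0  1  0  1  0  1  0  1  0  1  0
G_B(20) = 0.
Combined Grundy value = 1 ⊕ 0 = 1.
A winning move leaves total XOR = 0, i.e. changes one component's Grundy value g to g ⊕ X where X is the current total.
Pile A: need g' = 1⊕1 = 0. Options: 17−1→G=0, 17−7→G=0. Hits: 2.
Pile B: need g' = 0⊕1 = 1. Options: 20−1→G=1, 20−5→G=1, 20−7→G=1. Hits: 3.

5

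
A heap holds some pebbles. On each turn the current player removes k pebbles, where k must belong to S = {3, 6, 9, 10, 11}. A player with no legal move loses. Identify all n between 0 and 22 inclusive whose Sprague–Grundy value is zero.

n :  0  1  2  3  4  5  6  7  8  9 10 11 12 13 14 15 16 17 18 19 20 21 22
G :  0  0  0  1  1  1  2  2  2  3  3  3  4  4  0  0  0  1  1  1  2  2  2
P-positions are exactly the n with G(n) = 0.

0, 1, 2, 14, 15, 16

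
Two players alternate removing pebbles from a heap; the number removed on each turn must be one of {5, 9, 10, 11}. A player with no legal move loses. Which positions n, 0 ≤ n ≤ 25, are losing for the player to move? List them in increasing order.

n :  0  1  2  3  4  5  6  7  8  9 10 11 12 13 14 15 16 17 18 19 20 21 22 23 24 25
G :  0  0  0  0  0  1  1  1  1  1  2  2  2  2  2  3  0  0  0  0  0  1  1  1  1  1
P-positions are exactly the n with G(n) = 0.

0, 1, 2, 3, 4, 16, 17, 18, 19, 20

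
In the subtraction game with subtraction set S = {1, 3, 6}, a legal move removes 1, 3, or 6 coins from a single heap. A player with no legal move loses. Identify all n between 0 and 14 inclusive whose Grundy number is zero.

0, 2, 4, 9, 11, 13

n :  0  1  2  3  4  5  6  7  8  9 10 11 12 13 14
G :  0  1  0  1  0  1  2  3  2  0  1  0  1  0  1
P-positions are exactly the n with G(n) = 0.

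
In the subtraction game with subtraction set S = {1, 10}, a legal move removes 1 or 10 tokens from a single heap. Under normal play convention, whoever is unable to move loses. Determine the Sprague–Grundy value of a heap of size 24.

G(0) = 0
G(1) = mex{0} = 1
G(2) = mex{1} = 0
G(3) = mex{0} = 1
G(4) = mex{1} = 0
G(5) = mex{0} = 1
G(6) = mex{1} = 0
G(7) = mex{0} = 1
G(8) = mex{1} = 0
G(9) = mex{0} = 1
G(10) = mex{1,0} = 2
G(11) = mex{2,1} = 0
G(12) = mex{0,0} = 1
G(13) = mex{1,1} = 0
G(14) = mex{0,0} = 1
G(15) = mex{1,1} = 0
G(16) = mex{0,0} = 1
G(17) = mex{1,1} = 0
G(18) = mex{0,0} = 1
G(19) = mex{1,1} = 0
G(20) = mex{0,2} = 1
G(21) = mex{1,0} = 2
G(22) = mex{2,1} = 0
G(23) = mex{0,0} = 1
G(24) = mex{1,1} = 0

0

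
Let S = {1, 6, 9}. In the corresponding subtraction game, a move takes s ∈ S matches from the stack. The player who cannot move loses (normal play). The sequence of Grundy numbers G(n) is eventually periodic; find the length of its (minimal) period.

5

n :  0  1  2  3  4  5  6  7  8  9 10 11 12 13 14 15 16 17 18 19 20 21 22 23 24 25 26
G :  0  1  0  1  0  1  2  0  1  2  3  2  0  1  0  1  2  0  1  0  1  2  0  1  0  1  2
From n = 11 onward G(n+5) = G(n); since this holds over max(S) = 9 consecutive positions the period is 5 (pre-period 11).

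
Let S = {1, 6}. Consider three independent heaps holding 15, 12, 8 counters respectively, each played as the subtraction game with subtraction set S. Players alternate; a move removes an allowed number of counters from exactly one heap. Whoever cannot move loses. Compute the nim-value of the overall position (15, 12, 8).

1

All heaps use S = {1, 6}:
n :  0  1  2  3  4  5  6  7  8  9 10 11 12 13 14 15
G :  0  1  0  1  0  1  2  0  1  0  1  0  1  2  0  1
Heap A: G(15) = 1.
Heap B: G(12) = 1.
Heap C: G(8) = 1.
Combined Grundy value = 1 ⊕ 1 ⊕ 1 = 1.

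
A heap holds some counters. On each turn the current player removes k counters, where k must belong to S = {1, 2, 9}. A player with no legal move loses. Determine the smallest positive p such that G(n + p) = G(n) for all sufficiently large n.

10

G(0) = 0
G(1) = mex{0} = 1
G(2) = mex{1,0} = 2
G(3) = mex{2,1} = 0
G(4) = mex{0,2} = 1
G(5) = mex{1,0} = 2
G(6) = mex{2,1} = 0
G(7) = mex{0,2} = 1
G(8) = mex{1,0} = 2
G(9) = mex{2,1,0} = 3
G(10) = mex{3,2,1} = 0
G(11) = mex{0,3,2} = 1
G(12) = mex{1,0,0} = 2
G(13) = mex{2,1,1} = 0
G(14) = mex{0,2,2} = 1
G(15) = mex{1,0,0} = 2
G(16) = mex{2,1,1} = 0
G(17) = mex{0,2,2} = 1
G(18) = mex{1,0,3} = 2
G(19) = mex{2,1,0} = 3
G(20) = mex{3,2,1} = 0
G(21) = mex{0,3,2} = 1
G(n+10) = G(n) holds for n = 0,…,8 (a full window of length max(S) = 9), so the sequence is purely periodic with period 10.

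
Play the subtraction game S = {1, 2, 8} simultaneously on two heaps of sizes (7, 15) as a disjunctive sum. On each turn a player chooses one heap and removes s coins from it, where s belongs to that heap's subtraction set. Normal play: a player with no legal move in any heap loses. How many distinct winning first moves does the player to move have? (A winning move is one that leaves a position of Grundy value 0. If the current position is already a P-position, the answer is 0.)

All heaps use S = {1, 2, 8}:
n :  0  1  2  3  4  5  6  7  8  9 10 11 12 13 14 15
G :  0  1  2  0  1  2  0  1  2  0  1  2  0  1  2  0
Heap A: G(7) = 1.
Heap B: G(15) = 0.
Combined Grundy value = 1 ⊕ 0 = 1.
A winning move leaves total XOR = 0, i.e. changes one component's Grundy value g to g ⊕ X where X is the current total.
Heap A: need g' = 1⊕1 = 0. Options: 7−1→G=0, 7−2→G=2. Hits: 1.
Heap B: need g' = 0⊕1 = 1. Options: 15−1→G=2, 15−2→G=1, 15−8→G=1. Hits: 2.

3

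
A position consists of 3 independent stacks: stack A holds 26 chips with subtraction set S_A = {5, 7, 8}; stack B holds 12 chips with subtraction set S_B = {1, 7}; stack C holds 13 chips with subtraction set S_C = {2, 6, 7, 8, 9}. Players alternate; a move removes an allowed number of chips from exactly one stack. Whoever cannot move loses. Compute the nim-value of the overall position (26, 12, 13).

Stack A, S = {5, 7, 8}:
G(0) = 0
G(1) = mex{} = 0
G(2) = mex{} = 0
G(3) = mex{} = 0
G(4) = mex{} = 0
G(5) = mex{0} = 1
G(6) = mex{0} = 1
G(7) = mex{0,0} = 1
G(8) = mex{0,0,0} = 1
G(9) = mex{0,0,0} = 1
G(10) = mex{1,0,0} = 2
G(11) = mex{1,0,0} = 2
G(12) = mex{1,1,0} = 2
G(13) = mex{1,1,1} = 0
G(14) = mex{1,1,1} = 0
G(15) = mex{2,1,1} = 0
G(16) = mex{2,1,1} = 0
G(17) = mex{2,2,1} = 0
G(18) = mex{0,2,2} = 1
G(19) = mex{0,2,2} = 1
G(20) = mex{0,0,2} = 1
G(21) = mex{0,0,0} = 1
G(22) = mex{0,0,0} = 1
G(23) = mex{1,0,0} = 2
G(24) = mex{1,0,0} = 2
G(25) = mex{1,1,0} = 2
G(26) = mex{1,1,1} = 0
G_A(26) = 0.
Stack B, S = {1, 7}:
n :  0  1  2  3  4  5  6  7  8  9 10 11 12
G :  0  1  0  1  0  1  0  1  0  1  0  1  0
G_B(12) = 0.
Stack C, S = {2, 6, 7, 8, 9}:
n :  0  1  2  3  4  5  6  7  8  9 10 11 12 13
G :  0  0  1  1  0  0  1  1  2  2  3  3  2  2
G_C(13) = 2.
Combined Grundy value = 0 ⊕ 0 ⊕ 2 = 2.

2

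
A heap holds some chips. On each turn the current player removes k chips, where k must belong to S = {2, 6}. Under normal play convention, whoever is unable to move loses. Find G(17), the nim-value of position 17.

G(0) = 0
G(1) = mex{} = 0
G(2) = mex{0} = 1
G(3) = mex{0} = 1
G(4) = mex{1} = 0
G(5) = mex{1} = 0
G(6) = mex{0,0} = 1
G(7) = mex{0,0} = 1
G(8) = mex{1,1} = 0
G(9) = mex{1,1} = 0
G(10) = mex{0,0} = 1
G(11) = mex{0,0} = 1
G(12) = mex{1,1} = 0
G(13) = mex{1,1} = 0
G(14) = mex{0,0} = 1
G(15) = mex{0,0} = 1
G(16) = mex{1,1} = 0
G(17) = mex{1,1} = 0

0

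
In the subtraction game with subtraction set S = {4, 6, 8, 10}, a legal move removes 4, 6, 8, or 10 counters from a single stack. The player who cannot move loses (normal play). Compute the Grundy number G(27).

3

n :  0  1  2  3  4  5  6  7  8  9 10 11 12 13 14 15 16 17 18 19 20 21 22 23 24 25 26 27
G :  0  0  0  0  1  1  1  1  2  2  2  2  3  3  0  0  0  0  1  1  1  1  2  2  2  2  3  3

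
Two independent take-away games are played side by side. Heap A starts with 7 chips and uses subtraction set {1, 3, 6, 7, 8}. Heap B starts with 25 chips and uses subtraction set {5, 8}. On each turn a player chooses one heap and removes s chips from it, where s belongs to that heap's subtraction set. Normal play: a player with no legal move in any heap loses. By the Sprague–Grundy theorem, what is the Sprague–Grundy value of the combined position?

1

Heap A, S = {1, 3, 6, 7, 8}:
n : 0 1 2 3 4 5 6 7
G : 0 1 0 1 0 1 2 3
G_A(7) = 3.
Heap B, S = {5, 8}:
G(0) = 0
G(1) = mex{} = 0
G(2) = mex{} = 0
G(3) = mex{} = 0
G(4) = mex{} = 0
G(5) = mex{0} = 1
G(6) = mex{0} = 1
G(7) = mex{0} = 1
G(8) = mex{0,0} = 1
G(9) = mex{0,0} = 1
G(10) = mex{1,0} = 2
G(11) = mex{1,0} = 2
G(12) = mex{1,0} = 2
G(13) = mex{1,1} = 0
G(14) = mex{1,1} = 0
G(15) = mex{2,1} = 0
G(16) = mex{2,1} = 0
G(17) = mex{2,1} = 0
G(18) = mex{0,2} = 1
G(19) = mex{0,2} = 1
G(20) = mex{0,2} = 1
G(21) = mex{0,0} = 1
G(22) = mex{0,0} = 1
G(23) = mex{1,0} = 2
G(24) = mex{1,0} = 2
G(25) = mex{1,0} = 2
G_B(25) = 2.
Combined Grundy value = 3 ⊕ 2 = 1.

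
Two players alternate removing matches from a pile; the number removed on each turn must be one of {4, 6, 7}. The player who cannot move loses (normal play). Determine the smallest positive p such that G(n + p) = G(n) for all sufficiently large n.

G(0) = 0
G(1) = mex{} = 0
G(2) = mex{} = 0
G(3) = mex{} = 0
G(4) = mex{0} = 1
G(5) = mex{0} = 1
G(6) = mex{0,0} = 1
G(7) = mex{0,0,0} = 1
G(8) = mex{1,0,0} = 2
G(9) = mex{1,0,0} = 2
G(10) = mex{1,1,0} = 2
G(11) = mex{1,1,1} = 0
G(12) = mex{2,1,1} = 0
G(13) = mex{2,1,1} = 0
G(14) = mex{2,2,1} = 0
G(15) = mex{0,2,2} = 1
G(16) = mex{0,2,2} = 1
G(17) = mex{0,0,2} = 1
G(18) = mex{0,0,0} = 1
G(19) = mex{1,0,0} = 2
G(20) = mex{1,0,0} = 2
G(21) = mex{1,1,0} = 2
G(22) = mex{1,1,1} = 0
G(23) = mex{2,1,1} = 0
G(n+11) = G(n) holds for n = 0,…,6 (a full window of length max(S) = 7), so the sequence is purely periodic with period 11.

11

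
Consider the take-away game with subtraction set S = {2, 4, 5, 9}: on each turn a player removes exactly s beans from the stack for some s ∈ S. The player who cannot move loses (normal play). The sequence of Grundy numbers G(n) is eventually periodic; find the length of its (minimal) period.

7

n :  0  1  2  3  4  5  6  7  8  9 10 11 12 13 14 15 16 17
G :  0  0  1  1  2  2  3  0  0  1  1  2  2  3  0  0  1  1
G(n+7) = G(n) holds for n = 0,…,8 (a full window of length max(S) = 9), so the sequence is purely periodic with period 7.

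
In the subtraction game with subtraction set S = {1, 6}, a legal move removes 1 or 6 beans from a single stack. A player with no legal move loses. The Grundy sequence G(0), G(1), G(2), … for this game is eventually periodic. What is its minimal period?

7

n :  0  1  2  3  4  5  6  7  8  9 10 11 12 13 14 15
G :  0  1  0  1  0  1  2  0  1  0  1  0  1  2  0  1
G(n+7) = G(n) holds for n = 0,…,5 (a full window of length max(S) = 6), so the sequence is purely periodic with period 7.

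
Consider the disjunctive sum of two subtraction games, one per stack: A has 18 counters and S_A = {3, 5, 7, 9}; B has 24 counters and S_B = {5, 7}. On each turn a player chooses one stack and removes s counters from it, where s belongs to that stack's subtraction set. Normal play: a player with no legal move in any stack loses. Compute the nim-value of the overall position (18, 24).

2

Stack A, S = {3, 5, 7, 9}:
G(0) = 0
G(1) = mex{} = 0
G(2) = mex{} = 0
G(3) = mex{0} = 1
G(4) = mex{0} = 1
G(5) = mex{0,0} = 1
G(6) = mex{1,0} = 2
G(7) = mex{1,0,0} = 2
G(8) = mex{1,1,0} = 2
G(9) = mex{2,1,0,0} = 3
G(10) = mex{2,1,1,0} = 3
G(11) = mex{2,2,1,0} = 3
G(12) = mex{3,2,1,1} = 0
G(13) = mex{3,2,2,1} = 0
G(14) = mex{3,3,2,1} = 0
G(15) = mex{0,3,2,2} = 1
G(16) = mex{0,3,3,2} = 1
G(17) = mex{0,0,3,2} = 1
G(18) = mex{1,0,3,3} = 2
G_A(18) = 2.
Stack B, S = {5, 7}:
G(0) = 0
G(1) = mex{} = 0
G(2) = mex{} = 0
G(3) = mex{} = 0
G(4) = mex{} = 0
G(5) = mex{0} = 1
G(6) = mex{0} = 1
G(7) = mex{0,0} = 1
G(8) = mex{0,0} = 1
G(9) = mex{0,0} = 1
G(10) = mex{1,0} = 2
G(11) = mex{1,0} = 2
G(12) = mex{1,1} = 0
G(13) = mex{1,1} = 0
G(14) = mex{1,1} = 0
G(15) = mex{2,1} = 0
G(16) = mex{2,1} = 0
G(17) = mex{0,2} = 1
G(18) = mex{0,2} = 1
G(19) = mex{0,0} = 1
G(20) = mex{0,0} = 1
G(21) = mex{0,0} = 1
G(22) = mex{1,0} = 2
G(23) = mex{1,0} = 2
G(24) = mex{1,1} = 0
G_B(24) = 0.
Combined Grundy value = 2 ⊕ 0 = 2.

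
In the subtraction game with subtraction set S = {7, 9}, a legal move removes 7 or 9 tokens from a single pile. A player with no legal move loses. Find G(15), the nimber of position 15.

2

G(0) = 0
G(1) = mex{} = 0
G(2) = mex{} = 0
G(3) = mex{} = 0
G(4) = mex{} = 0
G(5) = mex{} = 0
G(6) = mex{} = 0
G(7) = mex{0} = 1
G(8) = mex{0} = 1
G(9) = mex{0,0} = 1
G(10) = mex{0,0} = 1
G(11) = mex{0,0} = 1
G(12) = mex{0,0} = 1
G(13) = mex{0,0} = 1
G(14) = mex{1,0} = 2
G(15) = mex{1,0} = 2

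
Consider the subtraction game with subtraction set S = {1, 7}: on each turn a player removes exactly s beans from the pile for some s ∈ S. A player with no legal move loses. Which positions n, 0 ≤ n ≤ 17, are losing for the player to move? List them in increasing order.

G(0) = 0
G(1) = mex{0} = 1
G(2) = mex{1} = 0
G(3) = mex{0} = 1
G(4) = mex{1} = 0
G(5) = mex{0} = 1
G(6) = mex{1} = 0
G(7) = mex{0,0} = 1
G(8) = mex{1,1} = 0
G(9) = mex{0,0} = 1
G(10) = mex{1,1} = 0
G(11) = mex{0,0} = 1
G(12) = mex{1,1} = 0
G(13) = mex{0,0} = 1
G(14) = mex{1,1} = 0
G(15) = mex{0,0} = 1
G(16) = mex{1,1} = 0
G(17) = mex{0,0} = 1
P-positions are exactly the n with G(n) = 0.

0, 2, 4, 6, 8, 10, 12, 14, 16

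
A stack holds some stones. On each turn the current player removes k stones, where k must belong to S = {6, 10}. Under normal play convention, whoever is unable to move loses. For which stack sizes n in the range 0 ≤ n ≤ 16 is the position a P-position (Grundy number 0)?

0, 1, 2, 3, 4, 5, 16

n :  0  1  2  3  4  5  6  7  8  9 10 11 12 13 14 15 16
G :  0  0  0  0  0  0  1  1  1  1  1  1  2  2  2  2  0
P-positions are exactly the n with G(n) = 0.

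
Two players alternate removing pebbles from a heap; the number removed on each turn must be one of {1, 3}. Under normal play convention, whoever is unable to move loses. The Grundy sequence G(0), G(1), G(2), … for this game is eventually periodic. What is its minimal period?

G(0) = 0
G(1) = mex{0} = 1
G(2) = mex{1} = 0
G(3) = mex{0,0} = 1
G(4) = mex{1,1} = 0
G(5) = mex{0,0} = 1
G(6) = mex{1,1} = 0
G(7) = mex{0,0} = 1
G(8) = mex{1,1} = 0
G(9) = mex{0,0} = 1
G(10) = mex{1,1} = 0
G(11) = mex{0,0} = 1
G(12) = mex{1,1} = 0
G(13) = mex{0,0} = 1
G(14) = mex{1,1} = 0
G(n+2) = G(n) holds for n = 0,…,2 (a full window of length max(S) = 3), so the sequence is purely periodic with period 2.

2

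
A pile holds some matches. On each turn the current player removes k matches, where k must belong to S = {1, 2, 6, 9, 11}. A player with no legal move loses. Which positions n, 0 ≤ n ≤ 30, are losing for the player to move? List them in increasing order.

0, 3, 7, 10, 15, 20, 23, 27, 30

n :  0  1  2  3  4  5  6  7  8  9 10 11 12 13 14 15 16 17 18 19 20 21 22 23 24 25 26 27 28 29 30
G :  0  1  2  0  1  2  3  0  1  2  0  1  2  3  4  0  1  2  3  4  0  1  2  0  1  2  3  0  1  2  0
P-positions are exactly the n with G(n) = 0.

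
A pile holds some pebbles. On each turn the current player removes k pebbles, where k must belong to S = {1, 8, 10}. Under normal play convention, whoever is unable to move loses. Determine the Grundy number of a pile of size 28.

n :  0  1  2  3  4  5  6  7  8  9 10 11 12 13 14 15 16 17 18 19 20 21 22 23 24 25 26 27 28
G :  0  1  0  1  0  1  0  1  2  0  1  0  1  0  1  0  1  2  0  1  0  1  0  1  0  1  2  0  1

1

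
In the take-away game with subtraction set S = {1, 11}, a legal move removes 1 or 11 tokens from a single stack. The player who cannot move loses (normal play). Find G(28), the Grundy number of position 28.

0

G(0) = 0
G(1) = mex{0} = 1
G(2) = mex{1} = 0
G(3) = mex{0} = 1
G(4) = mex{1} = 0
G(5) = mex{0} = 1
G(6) = mex{1} = 0
G(7) = mex{0} = 1
G(8) = mex{1} = 0
G(9) = mex{0} = 1
G(10) = mex{1} = 0
G(11) = mex{0,0} = 1
G(12) = mex{1,1} = 0
G(13) = mex{0,0} = 1
G(14) = mex{1,1} = 0
G(15) = mex{0,0} = 1
G(16) = mex{1,1} = 0
G(17) = mex{0,0} = 1
G(18) = mex{1,1} = 0
G(19) = mex{0,0} = 1
G(20) = mex{1,1} = 0
G(21) = mex{0,0} = 1
G(22) = mex{1,1} = 0
G(23) = mex{0,0} = 1
G(24) = mex{1,1} = 0
G(25) = mex{0,0} = 1
G(26) = mex{1,1} = 0
G(27) = mex{0,0} = 1
G(28) = mex{1,1} = 0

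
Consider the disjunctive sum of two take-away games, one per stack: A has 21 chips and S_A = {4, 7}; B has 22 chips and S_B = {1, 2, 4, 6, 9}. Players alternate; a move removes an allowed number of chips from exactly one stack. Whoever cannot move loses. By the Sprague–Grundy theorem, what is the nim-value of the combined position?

Stack A, S = {4, 7}:
G(0) = 0
G(1) = mex{} = 0
G(2) = mex{} = 0
G(3) = mex{} = 0
G(4) = mex{0} = 1
G(5) = mex{0} = 1
G(6) = mex{0} = 1
G(7) = mex{0,0} = 1
G(8) = mex{1,0} = 2
G(9) = mex{1,0} = 2
G(10) = mex{1,0} = 2
G(11) = mex{1,1} = 0
G(12) = mex{2,1} = 0
G(13) = mex{2,1} = 0
G(14) = mex{2,1} = 0
G(15) = mex{0,2} = 1
G(16) = mex{0,2} = 1
G(17) = mex{0,2} = 1
G(18) = mex{0,0} = 1
G(19) = mex{1,0} = 2
G(20) = mex{1,0} = 2
G(21) = mex{1,0} = 2
G_A(21) = 2.
Stack B, S = {1, 2, 4, 6, 9}:
n :  0  1  2  3  4  5  6  7  8  9 10 11 12 13 14 15 16 17 18 19 20 21 22
G :  0  1  2  0  1  2  3  4  0  1  2  0  1  2  3  4  0  1  2  0  1  2  3
G_B(22) = 3.
Combined Grundy value = 2 ⊕ 3 = 1.

1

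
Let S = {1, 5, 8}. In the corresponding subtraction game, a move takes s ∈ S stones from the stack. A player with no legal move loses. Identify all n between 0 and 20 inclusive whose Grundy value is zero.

0, 2, 4, 6, 13, 15, 17, 19

n :  0  1  2  3  4  5  6  7  8  9 10 11 12 13 14 15 16 17 18 19 20
G :  0  1  0  1  0  1  0  1  2  3  2  3  2  0  1  0  1  0  1  0  1
P-positions are exactly the n with G(n) = 0.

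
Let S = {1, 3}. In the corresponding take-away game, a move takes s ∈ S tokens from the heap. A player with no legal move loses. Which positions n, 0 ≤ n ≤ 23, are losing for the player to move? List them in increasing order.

0, 2, 4, 6, 8, 10, 12, 14, 16, 18, 20, 22

G(0) = 0
G(1) = mex{0} = 1
G(2) = mex{1} = 0
G(3) = mex{0,0} = 1
G(4) = mex{1,1} = 0
G(5) = mex{0,0} = 1
G(6) = mex{1,1} = 0
G(7) = mex{0,0} = 1
G(8) = mex{1,1} = 0
G(9) = mex{0,0} = 1
G(10) = mex{1,1} = 0
G(11) = mex{0,0} = 1
G(12) = mex{1,1} = 0
G(13) = mex{0,0} = 1
G(14) = mex{1,1} = 0
G(15) = mex{0,0} = 1
G(16) = mex{1,1} = 0
G(17) = mex{0,0} = 1
G(18) = mex{1,1} = 0
G(19) = mex{0,0} = 1
G(20) = mex{1,1} = 0
G(21) = mex{0,0} = 1
G(22) = mex{1,1} = 0
G(23) = mex{0,0} = 1
P-positions are exactly the n with G(n) = 0.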